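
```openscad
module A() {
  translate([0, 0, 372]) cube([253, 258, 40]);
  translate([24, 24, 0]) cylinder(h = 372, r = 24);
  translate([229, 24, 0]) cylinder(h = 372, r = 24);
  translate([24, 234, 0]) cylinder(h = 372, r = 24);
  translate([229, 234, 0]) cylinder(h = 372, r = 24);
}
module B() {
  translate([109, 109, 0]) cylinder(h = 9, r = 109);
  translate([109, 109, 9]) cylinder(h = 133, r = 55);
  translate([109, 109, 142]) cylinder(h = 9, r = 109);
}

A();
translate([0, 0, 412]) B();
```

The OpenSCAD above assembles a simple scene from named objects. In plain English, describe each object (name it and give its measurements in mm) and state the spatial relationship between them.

A is a simple wooden stool: a rectangular seat 253 mm (x) by 258 mm (y), 40 mm thick, top face at z = 412 mm, on four round legs, each 48 mm in diameter. The legs rest on z = 0, each leg's axis is inset half a diameter from the nearest pair of seat edges (so the leg's bounding box is flush with the corner).

B is a spool: two coaxial disc flanges of radius 109 mm and thickness 9 mm, joined by a core cylinder of radius 55 mm and height 133 mm. The lower flange rests on z = 0 and the three cylinders share a vertical axis.

The spool is on top of the stool.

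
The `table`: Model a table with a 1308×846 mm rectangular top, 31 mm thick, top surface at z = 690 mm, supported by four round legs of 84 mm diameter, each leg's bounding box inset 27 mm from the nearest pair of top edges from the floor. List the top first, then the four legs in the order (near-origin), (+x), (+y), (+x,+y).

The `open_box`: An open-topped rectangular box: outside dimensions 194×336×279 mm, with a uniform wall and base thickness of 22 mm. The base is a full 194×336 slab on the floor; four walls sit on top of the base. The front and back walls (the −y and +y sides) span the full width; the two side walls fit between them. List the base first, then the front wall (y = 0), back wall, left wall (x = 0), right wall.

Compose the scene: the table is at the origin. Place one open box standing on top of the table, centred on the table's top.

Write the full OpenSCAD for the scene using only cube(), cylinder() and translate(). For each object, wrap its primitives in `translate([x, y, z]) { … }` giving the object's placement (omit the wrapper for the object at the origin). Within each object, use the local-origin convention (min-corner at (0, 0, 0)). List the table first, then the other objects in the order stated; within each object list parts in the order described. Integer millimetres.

translate([0, 0, 659]) cube([1308, 846, 31]);
translate([69, 69, 0]) cylinder(h = 659, r = 42);
translate([1239, 69, 0]) cylinder(h = 659, r = 42);
translate([69, 777, 0]) cylinder(h = 659, r = 42);
translate([1239, 777, 0]) cylinder(h = 659, r = 42);
translate([557, 255, 690]) {
  cube([194, 336, 22]);
  translate([0, 0, 22]) cube([194, 22, 257]);
  translate([0, 314, 22]) cube([194, 22, 257]);
  translate([0, 22, 22]) cube([22, 292, 257]);
  translate([172, 22, 22]) cube([22, 292, 257]);
}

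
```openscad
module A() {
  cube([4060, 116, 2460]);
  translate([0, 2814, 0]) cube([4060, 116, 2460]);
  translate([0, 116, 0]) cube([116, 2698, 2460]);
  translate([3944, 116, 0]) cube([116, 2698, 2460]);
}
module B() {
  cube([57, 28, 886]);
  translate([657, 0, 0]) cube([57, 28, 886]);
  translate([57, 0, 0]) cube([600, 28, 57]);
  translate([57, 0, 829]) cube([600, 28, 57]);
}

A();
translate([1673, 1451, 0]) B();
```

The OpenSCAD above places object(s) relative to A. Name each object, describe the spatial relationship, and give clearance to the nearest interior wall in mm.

Clearances: x = 1557, y = 1335; minimum 1335 mm.

A is a house frame. B is a picture frame. The picture frame sits inside the house frame, centred. The clearance to the nearest interior wall is 1335 mm.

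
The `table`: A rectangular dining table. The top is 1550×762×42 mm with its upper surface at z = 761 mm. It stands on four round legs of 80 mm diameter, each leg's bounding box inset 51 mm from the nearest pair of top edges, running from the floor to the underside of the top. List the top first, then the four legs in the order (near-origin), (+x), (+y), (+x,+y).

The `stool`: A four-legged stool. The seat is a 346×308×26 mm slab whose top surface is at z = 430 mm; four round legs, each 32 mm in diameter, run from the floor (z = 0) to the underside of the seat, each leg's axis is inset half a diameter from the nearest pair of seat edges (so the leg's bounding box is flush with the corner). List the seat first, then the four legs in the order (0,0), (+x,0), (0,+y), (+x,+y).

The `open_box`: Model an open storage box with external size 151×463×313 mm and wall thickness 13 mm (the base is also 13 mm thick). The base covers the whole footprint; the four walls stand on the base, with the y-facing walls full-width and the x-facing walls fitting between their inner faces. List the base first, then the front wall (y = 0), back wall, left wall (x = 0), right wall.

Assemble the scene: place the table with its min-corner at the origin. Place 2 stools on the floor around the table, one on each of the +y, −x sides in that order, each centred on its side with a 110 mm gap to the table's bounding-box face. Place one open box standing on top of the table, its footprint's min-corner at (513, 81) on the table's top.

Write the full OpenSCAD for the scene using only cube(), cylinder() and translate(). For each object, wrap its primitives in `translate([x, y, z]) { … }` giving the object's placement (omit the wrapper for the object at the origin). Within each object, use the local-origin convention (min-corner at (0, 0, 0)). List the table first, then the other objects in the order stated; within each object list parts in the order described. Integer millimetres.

translate([0, 0, 719]) cube([1550, 762, 42]);
translate([91, 91, 0]) cylinder(h = 719, r = 40);
translate([1459, 91, 0]) cylinder(h = 719, r = 40);
translate([91, 671, 0]) cylinder(h = 719, r = 40);
translate([1459, 671, 0]) cylinder(h = 719, r = 40);
translate([602, 872, 0]) {
  translate([0, 0, 404]) cube([346, 308, 26]);
  translate([16, 16, 0]) cylinder(h = 404, r = 16);
  translate([330, 16, 0]) cylinder(h = 404, r = 16);
  translate([16, 292, 0]) cylinder(h = 404, r = 16);
  translate([330, 292, 0]) cylinder(h = 404, r = 16);
}
translate([-456, 227, 0]) {
  translate([0, 0, 404]) cube([346, 308, 26]);
  translate([16, 16, 0]) cylinder(h = 404, r = 16);
  translate([330, 16, 0]) cylinder(h = 404, r = 16);
  translate([16, 292, 0]) cylinder(h = 404, r = 16);
  translate([330, 292, 0]) cylinder(h = 404, r = 16);
}
translate([513, 81, 761]) {
  cube([151, 463, 13]);
  translate([0, 0, 13]) cube([151, 13, 300]);
  translate([0, 450, 13]) cube([151, 13, 300]);
  translate([0, 13, 13]) cube([13, 437, 300]);
  translate([138, 13, 13]) cube([13, 437, 300]);
}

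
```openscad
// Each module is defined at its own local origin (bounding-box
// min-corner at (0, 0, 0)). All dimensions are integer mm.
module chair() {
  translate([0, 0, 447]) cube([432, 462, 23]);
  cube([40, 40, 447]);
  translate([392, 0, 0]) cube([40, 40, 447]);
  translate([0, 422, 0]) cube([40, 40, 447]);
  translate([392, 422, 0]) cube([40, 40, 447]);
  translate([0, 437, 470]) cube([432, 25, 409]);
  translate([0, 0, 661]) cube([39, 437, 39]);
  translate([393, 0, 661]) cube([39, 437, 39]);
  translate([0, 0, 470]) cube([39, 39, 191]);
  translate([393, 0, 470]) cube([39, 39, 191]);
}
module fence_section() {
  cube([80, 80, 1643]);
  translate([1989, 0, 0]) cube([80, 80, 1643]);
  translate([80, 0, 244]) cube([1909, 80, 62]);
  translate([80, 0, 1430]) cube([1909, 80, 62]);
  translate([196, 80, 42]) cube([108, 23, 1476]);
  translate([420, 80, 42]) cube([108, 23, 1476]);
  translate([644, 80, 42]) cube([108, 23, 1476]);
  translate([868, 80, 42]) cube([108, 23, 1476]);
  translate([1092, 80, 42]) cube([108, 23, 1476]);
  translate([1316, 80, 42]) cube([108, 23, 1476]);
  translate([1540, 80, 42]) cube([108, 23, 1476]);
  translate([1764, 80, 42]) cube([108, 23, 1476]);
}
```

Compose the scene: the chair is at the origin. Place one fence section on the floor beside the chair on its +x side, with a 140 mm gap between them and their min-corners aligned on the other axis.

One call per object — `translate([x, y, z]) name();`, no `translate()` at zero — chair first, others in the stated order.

chair();
translate([572, 0, 0]) fence_section();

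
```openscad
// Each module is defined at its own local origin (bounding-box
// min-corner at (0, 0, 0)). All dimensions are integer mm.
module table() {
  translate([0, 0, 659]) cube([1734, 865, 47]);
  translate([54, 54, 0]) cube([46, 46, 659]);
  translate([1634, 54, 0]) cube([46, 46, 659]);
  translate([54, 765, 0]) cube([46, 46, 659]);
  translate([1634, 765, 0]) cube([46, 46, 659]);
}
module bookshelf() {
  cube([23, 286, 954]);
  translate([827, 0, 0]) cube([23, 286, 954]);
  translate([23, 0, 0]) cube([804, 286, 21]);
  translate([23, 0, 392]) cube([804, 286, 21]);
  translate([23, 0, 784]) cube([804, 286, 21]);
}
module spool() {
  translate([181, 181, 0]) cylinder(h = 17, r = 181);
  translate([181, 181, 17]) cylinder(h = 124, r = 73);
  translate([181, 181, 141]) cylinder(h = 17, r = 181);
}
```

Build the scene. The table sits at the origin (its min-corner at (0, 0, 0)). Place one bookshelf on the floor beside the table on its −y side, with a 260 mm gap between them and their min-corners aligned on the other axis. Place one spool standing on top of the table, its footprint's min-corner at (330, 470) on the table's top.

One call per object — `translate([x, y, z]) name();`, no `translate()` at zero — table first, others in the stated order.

table();
translate([0, -546, 0]) bookshelf();
translate([330, 470, 706]) spool();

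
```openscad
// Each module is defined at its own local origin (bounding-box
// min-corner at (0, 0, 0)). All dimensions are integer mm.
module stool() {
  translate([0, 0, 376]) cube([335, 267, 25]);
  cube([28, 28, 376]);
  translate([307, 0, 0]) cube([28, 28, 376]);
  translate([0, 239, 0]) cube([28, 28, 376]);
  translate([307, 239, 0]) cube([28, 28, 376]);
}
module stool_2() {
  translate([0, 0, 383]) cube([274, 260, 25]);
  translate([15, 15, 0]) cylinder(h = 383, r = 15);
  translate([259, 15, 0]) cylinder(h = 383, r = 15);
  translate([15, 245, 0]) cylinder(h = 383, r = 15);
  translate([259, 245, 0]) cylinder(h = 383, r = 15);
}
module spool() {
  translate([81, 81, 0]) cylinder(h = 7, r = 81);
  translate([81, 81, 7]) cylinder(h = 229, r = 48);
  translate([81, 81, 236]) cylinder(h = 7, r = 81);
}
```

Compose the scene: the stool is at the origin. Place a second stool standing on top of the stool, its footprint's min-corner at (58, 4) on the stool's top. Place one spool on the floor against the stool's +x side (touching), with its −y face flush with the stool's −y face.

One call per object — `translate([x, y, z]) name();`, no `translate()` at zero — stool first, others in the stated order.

stool();
translate([58, 4, 401]) stool_2();
translate([335, 0, 0]) spool();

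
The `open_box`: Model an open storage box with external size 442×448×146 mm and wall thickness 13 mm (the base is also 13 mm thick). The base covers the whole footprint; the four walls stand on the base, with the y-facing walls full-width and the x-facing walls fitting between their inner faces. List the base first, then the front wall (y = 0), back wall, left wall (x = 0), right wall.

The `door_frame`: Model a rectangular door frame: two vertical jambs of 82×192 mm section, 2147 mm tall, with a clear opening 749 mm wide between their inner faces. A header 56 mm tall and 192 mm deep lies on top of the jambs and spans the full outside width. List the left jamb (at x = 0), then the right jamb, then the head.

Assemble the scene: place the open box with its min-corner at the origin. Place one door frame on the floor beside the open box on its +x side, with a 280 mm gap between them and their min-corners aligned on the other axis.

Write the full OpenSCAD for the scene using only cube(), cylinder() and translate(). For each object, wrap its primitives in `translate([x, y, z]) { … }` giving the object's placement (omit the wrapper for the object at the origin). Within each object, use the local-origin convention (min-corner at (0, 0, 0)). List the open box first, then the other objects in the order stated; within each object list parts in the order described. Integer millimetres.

cube([442, 448, 13]);
translate([0, 0, 13]) cube([442, 13, 133]);
translate([0, 435, 13]) cube([442, 13, 133]);
translate([0, 13, 13]) cube([13, 422, 133]);
translate([429, 13, 13]) cube([13, 422, 133]);
translate([722, 0, 0]) {
  cube([82, 192, 2147]);
  translate([831, 0, 0]) cube([82, 192, 2147]);
  translate([0, 0, 2147]) cube([913, 192, 56]);
}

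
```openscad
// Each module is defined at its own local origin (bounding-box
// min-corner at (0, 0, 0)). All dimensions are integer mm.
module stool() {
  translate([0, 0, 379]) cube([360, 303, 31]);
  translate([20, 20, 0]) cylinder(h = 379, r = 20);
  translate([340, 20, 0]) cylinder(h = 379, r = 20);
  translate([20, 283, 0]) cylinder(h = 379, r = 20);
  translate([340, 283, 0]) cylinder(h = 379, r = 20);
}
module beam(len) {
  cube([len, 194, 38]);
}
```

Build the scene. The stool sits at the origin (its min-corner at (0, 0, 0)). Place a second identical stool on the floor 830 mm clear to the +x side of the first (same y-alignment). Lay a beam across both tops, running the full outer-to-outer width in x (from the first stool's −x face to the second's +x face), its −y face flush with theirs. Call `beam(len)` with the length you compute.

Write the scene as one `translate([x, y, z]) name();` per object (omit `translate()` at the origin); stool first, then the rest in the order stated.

stool();
translate([1190, 0, 0]) stool();
translate([0, 0, 410]) beam(1550);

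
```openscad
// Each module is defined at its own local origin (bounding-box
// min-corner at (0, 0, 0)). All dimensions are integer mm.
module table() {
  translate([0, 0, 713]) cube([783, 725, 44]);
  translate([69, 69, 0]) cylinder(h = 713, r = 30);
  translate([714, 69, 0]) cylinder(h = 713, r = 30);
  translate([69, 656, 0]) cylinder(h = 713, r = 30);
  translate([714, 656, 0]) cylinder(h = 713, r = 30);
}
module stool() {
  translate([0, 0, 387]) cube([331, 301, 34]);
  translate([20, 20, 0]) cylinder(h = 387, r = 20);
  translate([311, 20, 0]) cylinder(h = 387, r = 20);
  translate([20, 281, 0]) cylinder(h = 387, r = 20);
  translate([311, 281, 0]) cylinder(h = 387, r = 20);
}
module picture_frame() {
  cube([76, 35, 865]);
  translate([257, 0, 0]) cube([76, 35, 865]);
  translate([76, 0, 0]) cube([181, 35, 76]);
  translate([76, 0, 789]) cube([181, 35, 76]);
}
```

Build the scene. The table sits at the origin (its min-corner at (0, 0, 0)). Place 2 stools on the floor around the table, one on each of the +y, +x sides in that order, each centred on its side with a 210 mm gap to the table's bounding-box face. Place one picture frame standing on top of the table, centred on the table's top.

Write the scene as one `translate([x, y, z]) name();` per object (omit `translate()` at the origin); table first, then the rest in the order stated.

table();
translate([226, 935, 0]) stool();
translate([993, 212, 0]) stool();
translate([225, 345, 757]) picture_frame();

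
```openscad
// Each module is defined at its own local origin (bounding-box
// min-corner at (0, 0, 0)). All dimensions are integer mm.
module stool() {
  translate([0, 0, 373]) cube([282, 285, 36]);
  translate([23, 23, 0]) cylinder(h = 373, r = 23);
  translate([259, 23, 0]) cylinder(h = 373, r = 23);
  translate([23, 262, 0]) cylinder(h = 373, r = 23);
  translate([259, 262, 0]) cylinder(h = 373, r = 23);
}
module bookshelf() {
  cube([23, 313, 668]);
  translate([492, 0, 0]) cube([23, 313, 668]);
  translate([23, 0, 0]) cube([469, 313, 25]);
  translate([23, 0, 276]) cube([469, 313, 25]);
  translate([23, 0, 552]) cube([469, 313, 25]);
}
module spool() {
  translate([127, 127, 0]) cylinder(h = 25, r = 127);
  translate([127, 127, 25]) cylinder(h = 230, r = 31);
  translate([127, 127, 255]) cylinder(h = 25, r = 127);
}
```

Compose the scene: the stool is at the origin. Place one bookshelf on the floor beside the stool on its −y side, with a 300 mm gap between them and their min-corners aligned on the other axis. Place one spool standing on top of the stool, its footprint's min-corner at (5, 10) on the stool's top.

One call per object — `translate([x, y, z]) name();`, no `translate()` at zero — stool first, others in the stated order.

stool();
translate([0, -613, 0]) bookshelf();
translate([5, 10, 409]) spool();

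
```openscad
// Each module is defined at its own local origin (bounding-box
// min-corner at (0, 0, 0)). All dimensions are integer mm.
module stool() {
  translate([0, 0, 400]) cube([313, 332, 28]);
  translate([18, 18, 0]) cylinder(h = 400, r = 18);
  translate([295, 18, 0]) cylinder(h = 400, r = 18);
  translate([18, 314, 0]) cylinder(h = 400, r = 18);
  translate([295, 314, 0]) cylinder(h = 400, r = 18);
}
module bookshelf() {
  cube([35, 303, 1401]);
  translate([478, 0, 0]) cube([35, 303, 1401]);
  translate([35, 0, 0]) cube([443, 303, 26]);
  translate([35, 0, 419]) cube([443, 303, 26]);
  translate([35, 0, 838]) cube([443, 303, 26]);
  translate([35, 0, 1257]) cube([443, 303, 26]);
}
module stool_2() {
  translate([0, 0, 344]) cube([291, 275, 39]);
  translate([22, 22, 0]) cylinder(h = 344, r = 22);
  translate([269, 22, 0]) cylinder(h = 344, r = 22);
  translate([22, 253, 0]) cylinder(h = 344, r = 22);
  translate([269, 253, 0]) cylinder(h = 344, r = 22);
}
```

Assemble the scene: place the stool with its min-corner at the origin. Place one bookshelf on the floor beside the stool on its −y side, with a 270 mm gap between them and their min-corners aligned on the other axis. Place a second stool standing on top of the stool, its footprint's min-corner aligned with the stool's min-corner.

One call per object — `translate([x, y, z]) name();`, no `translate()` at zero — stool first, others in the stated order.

stool();
translate([0, -573, 0]) bookshelf();
translate([0, 0, 428]) stool_2();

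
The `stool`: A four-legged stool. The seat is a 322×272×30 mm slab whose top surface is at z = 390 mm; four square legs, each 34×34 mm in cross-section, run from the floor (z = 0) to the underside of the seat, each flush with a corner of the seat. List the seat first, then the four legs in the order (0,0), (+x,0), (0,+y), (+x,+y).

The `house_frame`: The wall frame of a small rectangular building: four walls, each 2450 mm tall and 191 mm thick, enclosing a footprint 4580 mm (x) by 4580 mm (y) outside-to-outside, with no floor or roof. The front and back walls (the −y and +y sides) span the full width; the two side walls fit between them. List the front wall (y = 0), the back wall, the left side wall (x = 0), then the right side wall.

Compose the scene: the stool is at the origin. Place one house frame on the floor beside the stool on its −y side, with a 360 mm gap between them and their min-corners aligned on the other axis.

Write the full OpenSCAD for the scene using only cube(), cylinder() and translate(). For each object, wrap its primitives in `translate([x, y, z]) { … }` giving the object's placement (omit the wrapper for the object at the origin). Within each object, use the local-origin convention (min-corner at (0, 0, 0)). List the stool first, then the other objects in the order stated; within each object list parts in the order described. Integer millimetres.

translate([0, 0, 360]) cube([322, 272, 30]);
cube([34, 34, 360]);
translate([288, 0, 0]) cube([34, 34, 360]);
translate([0, 238, 0]) cube([34, 34, 360]);
translate([288, 238, 0]) cube([34, 34, 360]);
translate([0, -4940, 0]) {
  cube([4580, 191, 2450]);
  translate([0, 4389, 0]) cube([4580, 191, 2450]);
  translate([0, 191, 0]) cube([191, 4198, 2450]);
  translate([4389, 191, 0]) cube([191, 4198, 2450]);
}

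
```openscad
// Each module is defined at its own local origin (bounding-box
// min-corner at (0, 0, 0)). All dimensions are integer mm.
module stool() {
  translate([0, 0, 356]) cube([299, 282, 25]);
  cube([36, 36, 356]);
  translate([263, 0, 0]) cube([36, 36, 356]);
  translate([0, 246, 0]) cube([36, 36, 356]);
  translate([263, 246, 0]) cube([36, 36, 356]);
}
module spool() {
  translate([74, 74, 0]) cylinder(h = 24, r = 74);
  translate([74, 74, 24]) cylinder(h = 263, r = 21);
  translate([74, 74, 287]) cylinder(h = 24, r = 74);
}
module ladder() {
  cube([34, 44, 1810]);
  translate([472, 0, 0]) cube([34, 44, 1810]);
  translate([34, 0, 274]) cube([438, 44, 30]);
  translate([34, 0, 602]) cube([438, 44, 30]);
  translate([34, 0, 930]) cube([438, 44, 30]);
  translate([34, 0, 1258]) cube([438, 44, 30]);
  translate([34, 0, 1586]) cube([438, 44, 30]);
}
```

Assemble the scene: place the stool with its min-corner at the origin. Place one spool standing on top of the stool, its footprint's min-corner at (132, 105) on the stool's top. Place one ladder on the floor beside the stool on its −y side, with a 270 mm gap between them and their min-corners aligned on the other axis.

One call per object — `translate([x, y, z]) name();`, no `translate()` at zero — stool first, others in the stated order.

stool();
translate([132, 105, 381]) spool();
translate([0, -314, 0]) ladder();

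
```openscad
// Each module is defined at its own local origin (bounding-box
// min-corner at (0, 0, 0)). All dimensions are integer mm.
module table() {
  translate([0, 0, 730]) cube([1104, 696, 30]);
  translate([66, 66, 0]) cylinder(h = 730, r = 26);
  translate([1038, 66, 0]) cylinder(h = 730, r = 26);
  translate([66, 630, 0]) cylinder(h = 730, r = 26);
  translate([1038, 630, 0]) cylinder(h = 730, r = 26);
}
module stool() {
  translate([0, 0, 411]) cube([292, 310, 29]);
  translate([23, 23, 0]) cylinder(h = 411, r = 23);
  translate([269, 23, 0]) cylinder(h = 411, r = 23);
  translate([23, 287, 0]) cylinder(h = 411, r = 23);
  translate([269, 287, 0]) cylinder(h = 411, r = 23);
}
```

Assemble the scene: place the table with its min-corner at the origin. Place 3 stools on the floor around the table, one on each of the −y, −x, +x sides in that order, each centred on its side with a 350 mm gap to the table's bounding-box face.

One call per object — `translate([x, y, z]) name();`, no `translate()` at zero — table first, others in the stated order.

table();
translate([406, -660, 0]) stool();
translate([-642, 193, 0]) stool();
translate([1454, 193, 0]) stool();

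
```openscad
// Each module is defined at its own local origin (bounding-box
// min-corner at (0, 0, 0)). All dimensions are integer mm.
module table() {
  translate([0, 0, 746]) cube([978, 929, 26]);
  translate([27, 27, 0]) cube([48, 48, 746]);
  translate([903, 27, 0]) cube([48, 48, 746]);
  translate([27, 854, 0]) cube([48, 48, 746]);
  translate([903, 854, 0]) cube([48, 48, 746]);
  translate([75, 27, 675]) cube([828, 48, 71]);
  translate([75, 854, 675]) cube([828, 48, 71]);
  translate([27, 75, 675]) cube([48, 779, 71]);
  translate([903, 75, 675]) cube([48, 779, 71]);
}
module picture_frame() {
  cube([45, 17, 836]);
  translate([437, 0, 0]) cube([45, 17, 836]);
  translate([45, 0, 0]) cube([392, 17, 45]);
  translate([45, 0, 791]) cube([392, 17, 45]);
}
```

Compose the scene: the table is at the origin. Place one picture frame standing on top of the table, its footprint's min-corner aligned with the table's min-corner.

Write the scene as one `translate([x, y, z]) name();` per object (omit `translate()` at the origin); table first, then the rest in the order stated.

table();
translate([0, 0, 772]) picture_frame();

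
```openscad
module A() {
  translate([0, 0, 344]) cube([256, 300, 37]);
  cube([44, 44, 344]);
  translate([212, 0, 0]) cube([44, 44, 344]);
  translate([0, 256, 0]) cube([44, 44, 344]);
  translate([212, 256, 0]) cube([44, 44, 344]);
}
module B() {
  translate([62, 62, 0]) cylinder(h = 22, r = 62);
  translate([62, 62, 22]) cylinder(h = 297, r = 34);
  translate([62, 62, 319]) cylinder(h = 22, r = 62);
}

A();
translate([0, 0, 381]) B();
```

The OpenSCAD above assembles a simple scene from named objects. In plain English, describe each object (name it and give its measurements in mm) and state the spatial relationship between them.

A is a four-legged stool. The seat is 256×300 mm, 37 mm thick, top at z = 381 mm. It stands on four square legs, each 44×44 mm in cross-section, from z = 0 to the seat underside, each flush with a corner of the seat.

B is a spool: two coaxial disc flanges of radius 62 mm and thickness 22 mm, joined by a core cylinder of radius 34 mm and height 297 mm. The lower flange rests on z = 0 and the three cylinders share a vertical axis.

The spool is on top of the stool.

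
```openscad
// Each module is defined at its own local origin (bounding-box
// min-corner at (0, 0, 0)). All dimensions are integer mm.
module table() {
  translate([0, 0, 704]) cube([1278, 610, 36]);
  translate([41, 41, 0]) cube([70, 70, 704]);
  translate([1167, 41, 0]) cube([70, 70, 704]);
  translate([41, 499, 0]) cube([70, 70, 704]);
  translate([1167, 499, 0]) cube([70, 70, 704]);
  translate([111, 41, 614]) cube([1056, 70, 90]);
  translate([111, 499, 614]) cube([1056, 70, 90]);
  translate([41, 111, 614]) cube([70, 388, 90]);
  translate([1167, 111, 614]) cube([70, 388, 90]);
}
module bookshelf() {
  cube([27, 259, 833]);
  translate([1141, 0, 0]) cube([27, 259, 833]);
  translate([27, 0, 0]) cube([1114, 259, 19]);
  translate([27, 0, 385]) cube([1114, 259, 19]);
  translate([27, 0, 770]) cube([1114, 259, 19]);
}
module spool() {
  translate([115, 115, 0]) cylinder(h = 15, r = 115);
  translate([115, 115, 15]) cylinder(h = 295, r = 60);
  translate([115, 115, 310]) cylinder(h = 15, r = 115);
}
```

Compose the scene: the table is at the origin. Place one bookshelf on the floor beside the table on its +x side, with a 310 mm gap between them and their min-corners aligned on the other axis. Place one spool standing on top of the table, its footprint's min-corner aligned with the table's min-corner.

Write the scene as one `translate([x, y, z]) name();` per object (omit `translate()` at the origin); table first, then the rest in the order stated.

table();
translate([1588, 0, 0]) bookshelf();
translate([0, 0, 740]) spool();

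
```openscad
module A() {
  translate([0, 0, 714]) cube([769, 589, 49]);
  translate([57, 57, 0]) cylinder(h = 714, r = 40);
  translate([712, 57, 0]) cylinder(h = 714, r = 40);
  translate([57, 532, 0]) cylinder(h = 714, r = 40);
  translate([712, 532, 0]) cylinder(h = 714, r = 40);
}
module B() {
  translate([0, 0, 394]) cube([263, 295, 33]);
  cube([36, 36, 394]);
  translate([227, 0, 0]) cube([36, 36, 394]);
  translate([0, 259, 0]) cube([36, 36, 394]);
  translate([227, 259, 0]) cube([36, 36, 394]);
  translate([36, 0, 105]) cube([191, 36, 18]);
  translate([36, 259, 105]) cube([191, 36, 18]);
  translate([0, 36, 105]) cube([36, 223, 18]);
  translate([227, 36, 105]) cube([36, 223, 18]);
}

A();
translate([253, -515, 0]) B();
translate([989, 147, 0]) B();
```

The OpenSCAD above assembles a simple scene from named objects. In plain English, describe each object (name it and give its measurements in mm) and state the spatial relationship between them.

A is a table with a 769×589 mm rectangular top, 49 mm thick, top surface at z = 763 mm, supported by four round legs of 80 mm diameter, each leg's bounding box inset 17 mm from the nearest pair of top edges, running from the floor.

B is a four-legged stool. The seat is a 263×295×33 mm slab whose top surface is at z = 427 mm; four square legs, each 36×36 mm in cross-section, run from the floor (z = 0) to the underside of the seat, each flush with a corner of the seat. Four stretchers, 36 mm wide and 18 mm tall, connect adjacent legs with their undersides at z = 105 mm, each running between the inner faces of the legs it joins and aligned with the legs' outer faces on the other axis.

Two stools sit around the table at the −y, +x sides.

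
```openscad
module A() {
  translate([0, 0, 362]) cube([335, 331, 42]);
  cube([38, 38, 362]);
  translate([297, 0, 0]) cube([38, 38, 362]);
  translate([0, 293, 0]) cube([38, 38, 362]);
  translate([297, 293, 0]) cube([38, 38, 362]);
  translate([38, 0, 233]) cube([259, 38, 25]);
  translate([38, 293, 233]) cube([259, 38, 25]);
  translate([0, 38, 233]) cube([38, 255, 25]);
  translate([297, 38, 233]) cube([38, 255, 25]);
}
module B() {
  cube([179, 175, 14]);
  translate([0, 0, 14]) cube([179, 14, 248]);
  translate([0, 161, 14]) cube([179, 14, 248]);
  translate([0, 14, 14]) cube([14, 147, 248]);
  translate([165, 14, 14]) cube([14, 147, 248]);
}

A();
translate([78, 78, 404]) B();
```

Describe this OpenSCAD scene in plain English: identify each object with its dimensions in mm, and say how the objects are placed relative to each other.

A is a four-legged stool. The seat is a 335×331×42 mm slab whose top surface is at z = 404 mm; four square legs, each 38×38 mm in cross-section, run from the floor (z = 0) to the underside of the seat, each flush with a corner of the seat. Four stretchers, 38 mm wide and 25 mm tall, connect adjacent legs with their undersides at z = 233 mm, each running between the inner faces of the legs it joins and aligned with the legs' outer faces on the other axis.

B is an open-topped rectangular box: outside dimensions 179×175×262 mm, with a uniform wall and base thickness of 14 mm. The base is a full 179×175 slab on the floor; four walls sit on top of the base. The front and back walls (the −y and +y sides) span the full width; the two side walls fit between them.

The open box is on top of the stool, centred.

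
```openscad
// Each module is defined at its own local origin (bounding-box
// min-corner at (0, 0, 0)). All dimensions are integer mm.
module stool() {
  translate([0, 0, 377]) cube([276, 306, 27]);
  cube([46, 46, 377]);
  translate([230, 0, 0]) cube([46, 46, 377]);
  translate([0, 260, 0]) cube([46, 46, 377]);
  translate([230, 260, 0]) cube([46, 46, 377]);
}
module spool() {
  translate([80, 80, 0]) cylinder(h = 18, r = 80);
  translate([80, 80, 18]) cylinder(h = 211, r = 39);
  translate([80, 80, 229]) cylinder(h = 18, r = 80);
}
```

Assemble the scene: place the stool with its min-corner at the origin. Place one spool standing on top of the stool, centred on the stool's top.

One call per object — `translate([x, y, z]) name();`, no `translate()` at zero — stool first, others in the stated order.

stool();
translate([58, 73, 404]) spool();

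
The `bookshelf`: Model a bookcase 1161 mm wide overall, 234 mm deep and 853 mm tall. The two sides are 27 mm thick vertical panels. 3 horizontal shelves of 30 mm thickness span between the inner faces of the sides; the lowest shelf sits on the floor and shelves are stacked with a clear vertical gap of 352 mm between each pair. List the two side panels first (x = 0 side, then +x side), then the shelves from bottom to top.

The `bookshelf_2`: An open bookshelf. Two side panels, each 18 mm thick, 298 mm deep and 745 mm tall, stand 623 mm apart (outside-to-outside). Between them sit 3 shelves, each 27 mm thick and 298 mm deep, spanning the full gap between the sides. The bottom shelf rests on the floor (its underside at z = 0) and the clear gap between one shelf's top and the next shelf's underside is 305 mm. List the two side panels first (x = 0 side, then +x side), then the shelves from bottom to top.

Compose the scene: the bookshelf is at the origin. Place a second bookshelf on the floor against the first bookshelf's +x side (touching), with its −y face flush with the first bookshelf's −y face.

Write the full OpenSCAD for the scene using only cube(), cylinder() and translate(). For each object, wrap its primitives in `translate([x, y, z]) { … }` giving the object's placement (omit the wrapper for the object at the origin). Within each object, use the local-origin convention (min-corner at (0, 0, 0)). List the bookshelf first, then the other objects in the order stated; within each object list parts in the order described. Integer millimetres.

cube([27, 234, 853]);
translate([1134, 0, 0]) cube([27, 234, 853]);
translate([27, 0, 0]) cube([1107, 234, 30]);
translate([27, 0, 382]) cube([1107, 234, 30]);
translate([27, 0, 764]) cube([1107, 234, 30]);
translate([1161, 0, 0]) {
  cube([18, 298, 745]);
  translate([605, 0, 0]) cube([18, 298, 745]);
  translate([18, 0, 0]) cube([587, 298, 27]);
  translate([18, 0, 332]) cube([587, 298, 27]);
  translate([18, 0, 664]) cube([587, 298, 27]);
}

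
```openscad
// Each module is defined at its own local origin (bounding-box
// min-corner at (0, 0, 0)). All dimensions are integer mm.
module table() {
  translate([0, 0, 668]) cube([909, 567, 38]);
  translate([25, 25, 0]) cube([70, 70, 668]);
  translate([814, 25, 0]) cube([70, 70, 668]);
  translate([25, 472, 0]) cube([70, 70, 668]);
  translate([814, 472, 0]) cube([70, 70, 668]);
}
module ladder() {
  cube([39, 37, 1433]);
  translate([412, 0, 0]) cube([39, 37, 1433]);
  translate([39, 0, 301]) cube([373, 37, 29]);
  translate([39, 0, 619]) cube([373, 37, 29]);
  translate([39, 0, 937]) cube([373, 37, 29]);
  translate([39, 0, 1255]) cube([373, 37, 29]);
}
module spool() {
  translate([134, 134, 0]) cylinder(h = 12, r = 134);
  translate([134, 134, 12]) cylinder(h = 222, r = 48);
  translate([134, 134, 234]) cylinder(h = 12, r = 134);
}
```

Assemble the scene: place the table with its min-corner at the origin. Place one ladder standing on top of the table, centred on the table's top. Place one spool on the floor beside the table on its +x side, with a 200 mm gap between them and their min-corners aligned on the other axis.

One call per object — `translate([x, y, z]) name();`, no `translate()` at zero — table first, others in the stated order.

table();
translate([229, 265, 706]) ladder();
translate([1109, 0, 0]) spool();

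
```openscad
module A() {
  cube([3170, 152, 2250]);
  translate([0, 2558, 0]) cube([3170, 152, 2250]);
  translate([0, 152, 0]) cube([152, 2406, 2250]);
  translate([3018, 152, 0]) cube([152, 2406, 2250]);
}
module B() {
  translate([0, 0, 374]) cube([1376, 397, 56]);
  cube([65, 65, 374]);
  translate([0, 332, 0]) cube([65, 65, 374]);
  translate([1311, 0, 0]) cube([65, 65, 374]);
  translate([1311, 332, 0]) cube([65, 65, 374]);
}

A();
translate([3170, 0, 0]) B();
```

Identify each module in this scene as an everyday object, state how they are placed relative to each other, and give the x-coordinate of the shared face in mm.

The house frame's +x face and the bench's −x face are both at x = 3170 mm.

A is a house frame. B is a bench. The bench is against the house frame's +x side, with their −y faces flush. The x-coordinate of the shared face is 3170 mm.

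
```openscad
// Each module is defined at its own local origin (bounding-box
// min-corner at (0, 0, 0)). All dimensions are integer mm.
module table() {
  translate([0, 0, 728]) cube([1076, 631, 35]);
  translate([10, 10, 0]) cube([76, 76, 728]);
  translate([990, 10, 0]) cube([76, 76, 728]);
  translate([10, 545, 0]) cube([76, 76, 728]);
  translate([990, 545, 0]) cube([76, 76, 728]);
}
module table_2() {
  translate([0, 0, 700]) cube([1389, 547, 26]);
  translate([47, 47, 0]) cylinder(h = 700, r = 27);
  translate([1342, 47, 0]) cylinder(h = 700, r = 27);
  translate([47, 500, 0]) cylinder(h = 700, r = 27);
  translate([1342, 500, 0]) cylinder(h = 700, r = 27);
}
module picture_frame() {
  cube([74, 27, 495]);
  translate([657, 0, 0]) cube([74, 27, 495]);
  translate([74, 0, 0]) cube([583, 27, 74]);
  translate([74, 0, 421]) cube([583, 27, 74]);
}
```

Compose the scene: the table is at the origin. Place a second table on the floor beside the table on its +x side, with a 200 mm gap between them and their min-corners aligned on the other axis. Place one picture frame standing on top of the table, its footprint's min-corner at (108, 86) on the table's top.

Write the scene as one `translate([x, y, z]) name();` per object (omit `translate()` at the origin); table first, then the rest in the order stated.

table();
translate([1276, 0, 0]) table_2();
translate([108, 86, 763]) picture_frame();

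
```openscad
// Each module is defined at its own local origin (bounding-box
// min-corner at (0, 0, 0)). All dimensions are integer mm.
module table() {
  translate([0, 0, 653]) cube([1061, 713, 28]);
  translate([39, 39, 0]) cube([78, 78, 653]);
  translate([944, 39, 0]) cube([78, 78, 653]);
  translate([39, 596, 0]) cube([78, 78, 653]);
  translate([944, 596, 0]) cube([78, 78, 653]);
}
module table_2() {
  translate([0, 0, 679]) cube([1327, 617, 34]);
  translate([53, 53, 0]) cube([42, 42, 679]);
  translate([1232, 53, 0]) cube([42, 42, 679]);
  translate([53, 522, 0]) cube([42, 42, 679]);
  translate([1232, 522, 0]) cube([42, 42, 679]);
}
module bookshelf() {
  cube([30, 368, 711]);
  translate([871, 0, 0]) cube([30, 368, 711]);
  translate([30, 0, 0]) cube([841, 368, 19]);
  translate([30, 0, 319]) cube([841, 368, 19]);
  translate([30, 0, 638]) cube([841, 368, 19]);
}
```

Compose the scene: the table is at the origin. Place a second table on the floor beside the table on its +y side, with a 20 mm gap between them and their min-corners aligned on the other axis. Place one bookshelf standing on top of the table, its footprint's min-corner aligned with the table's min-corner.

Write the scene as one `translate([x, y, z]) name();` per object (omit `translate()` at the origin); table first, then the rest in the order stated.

table();
translate([0, 733, 0]) table_2();
translate([0, 0, 681]) bookshelf();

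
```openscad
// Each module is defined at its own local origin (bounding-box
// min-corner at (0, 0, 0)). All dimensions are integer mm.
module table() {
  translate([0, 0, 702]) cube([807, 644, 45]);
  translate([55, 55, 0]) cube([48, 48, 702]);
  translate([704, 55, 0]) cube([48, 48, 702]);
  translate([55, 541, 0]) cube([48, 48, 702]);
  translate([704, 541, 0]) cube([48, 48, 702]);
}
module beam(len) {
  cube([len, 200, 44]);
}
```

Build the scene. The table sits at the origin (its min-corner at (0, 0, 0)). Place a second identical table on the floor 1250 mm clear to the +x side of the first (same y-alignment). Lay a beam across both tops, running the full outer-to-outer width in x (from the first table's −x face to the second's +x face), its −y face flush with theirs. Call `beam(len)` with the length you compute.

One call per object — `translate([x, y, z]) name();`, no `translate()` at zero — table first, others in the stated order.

table();
translate([2057, 0, 0]) table();
translate([0, 0, 747]) beam(2864);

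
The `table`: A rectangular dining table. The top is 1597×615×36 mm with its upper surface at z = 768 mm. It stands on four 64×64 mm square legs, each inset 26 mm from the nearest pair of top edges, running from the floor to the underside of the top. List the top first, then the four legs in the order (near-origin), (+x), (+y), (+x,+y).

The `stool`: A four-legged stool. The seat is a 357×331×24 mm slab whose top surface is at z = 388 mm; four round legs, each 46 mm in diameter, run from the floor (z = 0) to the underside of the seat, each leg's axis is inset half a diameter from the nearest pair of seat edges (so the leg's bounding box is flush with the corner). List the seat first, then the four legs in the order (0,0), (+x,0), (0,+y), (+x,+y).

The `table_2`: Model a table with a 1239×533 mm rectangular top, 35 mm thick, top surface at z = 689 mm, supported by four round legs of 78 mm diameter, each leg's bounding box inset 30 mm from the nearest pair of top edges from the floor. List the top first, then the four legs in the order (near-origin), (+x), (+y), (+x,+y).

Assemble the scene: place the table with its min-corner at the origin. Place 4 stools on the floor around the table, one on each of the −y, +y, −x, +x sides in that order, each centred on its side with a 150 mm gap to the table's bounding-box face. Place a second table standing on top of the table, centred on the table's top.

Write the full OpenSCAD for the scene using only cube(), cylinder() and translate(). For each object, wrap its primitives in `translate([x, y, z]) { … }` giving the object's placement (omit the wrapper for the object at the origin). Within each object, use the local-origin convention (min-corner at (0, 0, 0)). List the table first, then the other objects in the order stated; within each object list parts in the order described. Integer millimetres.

translate([0, 0, 732]) cube([1597, 615, 36]);
translate([26, 26, 0]) cube([64, 64, 732]);
translate([1507, 26, 0]) cube([64, 64, 732]);
translate([26, 525, 0]) cube([64, 64, 732]);
translate([1507, 525, 0]) cube([64, 64, 732]);
translate([620, -481, 0]) {
  translate([0, 0, 364]) cube([357, 331, 24]);
  translate([23, 23, 0]) cylinder(h = 364, r = 23);
  translate([334, 23, 0]) cylinder(h = 364, r = 23);
  translate([23, 308, 0]) cylinder(h = 364, r = 23);
  translate([334, 308, 0]) cylinder(h = 364, r = 23);
}
translate([620, 765, 0]) {
  translate([0, 0, 364]) cube([357, 331, 24]);
  translate([23, 23, 0]) cylinder(h = 364, r = 23);
  translate([334, 23, 0]) cylinder(h = 364, r = 23);
  translate([23, 308, 0]) cylinder(h = 364, r = 23);
  translate([334, 308, 0]) cylinder(h = 364, r = 23);
}
translate([-507, 142, 0]) {
  translate([0, 0, 364]) cube([357, 331, 24]);
  translate([23, 23, 0]) cylinder(h = 364, r = 23);
  translate([334, 23, 0]) cylinder(h = 364, r = 23);
  translate([23, 308, 0]) cylinder(h = 364, r = 23);
  translate([334, 308, 0]) cylinder(h = 364, r = 23);
}
translate([1747, 142, 0]) {
  translate([0, 0, 364]) cube([357, 331, 24]);
  translate([23, 23, 0]) cylinder(h = 364, r = 23);
  translate([334, 23, 0]) cylinder(h = 364, r = 23);
  translate([23, 308, 0]) cylinder(h = 364, r = 23);
  translate([334, 308, 0]) cylinder(h = 364, r = 23);
}
translate([179, 41, 768]) {
  translate([0, 0, 654]) cube([1239, 533, 35]);
  translate([69, 69, 0]) cylinder(h = 654, r = 39);
  translate([1170, 69, 0]) cylinder(h = 654, r = 39);
  translate([69, 464, 0]) cylinder(h = 654, r = 39);
  translate([1170, 464, 0]) cylinder(h = 654, r = 39);
}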